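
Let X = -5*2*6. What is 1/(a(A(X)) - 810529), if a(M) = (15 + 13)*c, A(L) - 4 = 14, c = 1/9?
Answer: -9/7294733 ≈ -1.2338e-6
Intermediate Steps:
c = 1/9 ≈ 0.11111
X = -60 (X = -10*6 = -60)
A(L) = 18 (A(L) = 4 + 14 = 18)
a(M) = 28/9 (a(M) = (15 + 13)*(1/9) = 28*(1/9) = 28/9)
1/(a(A(X)) - 810529) = 1/(28/9 - 810529) = 1/(-7294733/9) = -9/7294733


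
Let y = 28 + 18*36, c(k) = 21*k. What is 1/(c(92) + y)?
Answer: 1/2608 ≈ 0.00038344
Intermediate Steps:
y = 676 (y = 28 + 648 = 676)
1/(c(92) + y) = 1/(21*92 + 676) = 1/(1932 + 676) = 1/2608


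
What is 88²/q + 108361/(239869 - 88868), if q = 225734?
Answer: 12815056859/17043029867 ≈ 0.75192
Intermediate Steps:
88²/q + 108361/(239869 - 88868) = 88²/225734 + 108361/(239869 - 88868) = 7744*(1/225734) + 108361/151001 = 3872/112867 + 108361*(1/151001) = 3872/112867 + 108361/151001 = 12815056859/17043029867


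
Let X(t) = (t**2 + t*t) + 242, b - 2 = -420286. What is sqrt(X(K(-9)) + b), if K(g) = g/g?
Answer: 2*I*sqrt(105010) ≈ 648.1*I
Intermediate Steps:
K(g) = 1
b = -420284 (b = 2 - 420286 = -420284)
X(t) = 242 + 2*t**2 (X(t) = (t**2 + t**2) + 242 = 2*t**2 + 242 = 242 + 2*t**2)
sqrt(X(K(-9)) + b) = sqrt((242 + 2*1**2) - 420284) = sqrt((242 + 2*1) - 420284) = sqrt((242 + 2) - 420284) = sqrt(244 - 420284) = sqrt(-420040) = 2*I*sqrt(105010)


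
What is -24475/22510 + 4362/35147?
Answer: -152406841/158231794 ≈ -0.96319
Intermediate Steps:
-24475/22510 + 4362/35147 = -24475*1/22510 + 4362*(1/35147) = -4895/4502 + 4362/35147 = -152406841/158231794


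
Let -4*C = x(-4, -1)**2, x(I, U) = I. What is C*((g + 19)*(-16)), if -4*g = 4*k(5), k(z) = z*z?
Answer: -384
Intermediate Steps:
k(z) = z**2
C = -4 (C = -1/4*(-4)**2 = -1/4*16 = -4)
g = -25 (g = -5**2 = -25 ≈ -25.000)
C*((g + 19)*(-16)) = -4*(-25 + 19)*(-16) = -(-24)*(-16) = -4*96 = -384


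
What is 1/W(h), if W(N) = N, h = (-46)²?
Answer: 1/2116 ≈ 0.00047259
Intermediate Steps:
h = 2116
1/W(h) = 1/2116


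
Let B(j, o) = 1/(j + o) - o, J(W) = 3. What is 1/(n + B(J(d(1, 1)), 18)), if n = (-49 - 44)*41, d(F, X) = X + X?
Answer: -21/80450 ≈ -0.00026103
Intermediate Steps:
d(F, X) = 2*X
n = -3813 (n = -93*41 = -3813)
1/(n + B(J(d(1, 1)), 18)) = 1/(-3813 + (1 - 1*18**2 - 1*3*18)/(3 + 18)) = 1/(-3813 + (1 - 1*324 - 54)/21) = 1/(-3813 + (1 - 324 - 54)/21) = 1/(-3813 + (1/21)*(-377)) = 1/(-3813 - 377/21) = 1/(-80450/21) = -21/80450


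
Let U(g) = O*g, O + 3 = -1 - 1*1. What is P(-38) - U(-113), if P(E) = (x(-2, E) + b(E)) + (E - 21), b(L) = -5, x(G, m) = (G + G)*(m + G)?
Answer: -469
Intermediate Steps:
x(G, m) = 2*G*(G + m) (x(G, m) = (2*G)*(G + m) = 2*G*(G + m))
O = -5 (O = -3 + (-1 - 1*1) = -3 + (-1 - 1) = -3 - 2 = -5)
P(E) = -18 - 3*E (P(E) = (2*(-2)*(-2 + E) - 5) + (E - 21) = ((8 - 4*E) - 5) + (-21 + E) = (3 - 4*E) + (-21 + E) = -18 - 3*E)
U(g) = -5*g
P(-38) - U(-113) = (-18 - 3*(-38)) - (-5)*(-113) = (-18 + 114) - 1*565 = 96 - 565 = -469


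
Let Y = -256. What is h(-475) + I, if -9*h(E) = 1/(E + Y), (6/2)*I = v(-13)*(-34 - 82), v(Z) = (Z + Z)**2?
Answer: -171966287/6579 ≈ -26139.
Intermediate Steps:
v(Z) = 4*Z**2 (v(Z) = (2*Z)**2 = 4*Z**2)
I = -78416/3 (I = ((4*(-13)**2)*(-34 - 82))/3 = ((4*169)*(-116))/3 = (676*(-116))/3 = (1/3)*(-78416) = -78416/3 ≈ -26139.)
h(E) = -1/(9*(-256 + E)) (h(E) = -1/(9*(E - 256)) = -1/(9*(-256 + E)))
h(-475) + I = -1/(-2304 + 9*(-475)) - 78416/3 = -1/(-2304 - 4275) - 78416/3 = -1/(-6579) - 78416/3 = -1*(-1/6579) - 78416/3 = 1/6579 - 78416/3 = -171966287/6579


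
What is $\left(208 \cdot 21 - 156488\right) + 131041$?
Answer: $-21079$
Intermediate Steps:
$\left(208 \cdot 21 - 156488\right) + 131041 = \left(4368 - 156488\right) + 131041 = -152120 + 131041 = -21079$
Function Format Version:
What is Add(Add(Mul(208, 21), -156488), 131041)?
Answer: -21079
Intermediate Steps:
Add(Add(Mul(208, 21), -156488), 131041) = Add(Add(4368, -156488), 131041) = Add(-152120, 131041) = -21079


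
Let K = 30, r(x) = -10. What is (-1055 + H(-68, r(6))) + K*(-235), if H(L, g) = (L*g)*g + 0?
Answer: -14905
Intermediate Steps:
H(L, g) = L*g**2 (H(L, g) = L*g**2 + 0 = L*g**2)
(-1055 + H(-68, r(6))) + K*(-235) = (-1055 - 68*(-10)**2) + 30*(-235) = (-1055 - 68*100) - 7050 = (-1055 - 6800) - 7050 = -7855 - 7050 = -14905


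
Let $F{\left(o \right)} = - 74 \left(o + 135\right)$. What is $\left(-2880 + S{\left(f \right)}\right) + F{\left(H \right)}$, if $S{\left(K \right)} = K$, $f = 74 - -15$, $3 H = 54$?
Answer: $-14113$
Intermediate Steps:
$H = 18$ ($H = \frac{1}{3} \cdot 54 = 18$)
$F{\left(o \right)} = -9990 - 74 o$ ($F{\left(o \right)} = - 74 \left(135 + o\right) = -9990 - 74 o$)
$f = 89$ ($f = 74 + 15 = 89$)
$\left(-2880 + S{\left(f \right)}\right) + F{\left(H \right)} = \left(-2880 + 89\right) - 11322 = -2791 - 11322 = -14113$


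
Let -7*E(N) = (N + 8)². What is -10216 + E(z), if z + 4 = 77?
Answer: -78073/7 ≈ -11153.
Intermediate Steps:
z = 73 (z = -4 + 77 = 73)
E(N) = -(8 + N)²/7 (E(N) = -(N + 8)²/7 = -(8 + N)²/7)
-10216 + E(z) = -10216 - (8 + 73)²/7 = -10216 - ⅐*81² = -10216 - ⅐*6561 = -10216 - 6561/7 = -78073/7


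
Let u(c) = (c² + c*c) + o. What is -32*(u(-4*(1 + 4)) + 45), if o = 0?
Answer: -27040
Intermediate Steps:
u(c) = 2*c² (u(c) = (c² + c*c) + 0 = (c² + c²) + 0 = 2*c² + 0 = 2*c²)
-32*(u(-4*(1 + 4)) + 45) = -32*(2*(-4*(1 + 4))² + 45) = -32*(2*(-4*5)² + 45) = -32*(2*(-20)² + 45) = -32*(2*400 + 45) = -32*(800 + 45) = -32*845 = -27040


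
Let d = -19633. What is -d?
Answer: 19633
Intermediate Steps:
-d = -1*(-19633) = 19633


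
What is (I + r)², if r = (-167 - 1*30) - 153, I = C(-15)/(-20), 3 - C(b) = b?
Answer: 12313081/100 ≈ 1.2313e+5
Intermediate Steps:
C(b) = 3 - b
I = -9/10 (I = (3 - 1*(-15))/(-20) = (3 + 15)*(-1/20) = 18*(-1/20) = -9/10 ≈ -0.90000)
r = -350 (r = (-167 - 30) - 153 = -197 - 153 = -350)
(I + r)² = (-9/10 - 350)² = (-3509/10)² = 12313081/100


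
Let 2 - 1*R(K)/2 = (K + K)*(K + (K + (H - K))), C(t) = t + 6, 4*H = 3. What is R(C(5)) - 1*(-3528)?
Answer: 3015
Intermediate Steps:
H = ¾ (H = (¼)*3 = ¾ ≈ 0.75000)
C(t) = 6 + t
R(K) = 4 - 4*K*(¾ + K) (R(K) = 4 - 2*(K + K)*(K + (K + (¾ - K))) = 4 - 2*2*K*(K + ¾) = 4 - 2*2*K*(¾ + K) = 4 - 4*K*(¾ + K))
R(C(5)) - 1*(-3528) = (4 - 4*(6 + 5)² - 3*(6 + 5)) - 1*(-3528) = (4 - 4*11² - 3*11) + 3528 = (4 - 4*121 - 33) + 3528 = (4 - 484 - 33) + 3528 = -513 + 3528 = 3015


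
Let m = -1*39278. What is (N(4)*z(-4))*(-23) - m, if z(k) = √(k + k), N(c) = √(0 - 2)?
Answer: 39370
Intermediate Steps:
N(c) = I*√2 (N(c) = √(-2) = I*√2)
z(k) = √2*√k (z(k) = √(2*k) = √2*√k)
m = -39278
(N(4)*z(-4))*(-23) - m = ((I*√2)*(√2*√(-4)))*(-23) - 1*(-39278) = ((I*√2)*(√2*(2*I)))*(-23) + 39278 = ((I*√2)*(2*I*√2))*(-23) + 39278 = -4*(-23) + 39278 = 92 + 39278 = 39370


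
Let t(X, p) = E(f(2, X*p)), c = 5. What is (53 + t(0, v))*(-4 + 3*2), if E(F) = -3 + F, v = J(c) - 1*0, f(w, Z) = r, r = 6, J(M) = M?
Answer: 112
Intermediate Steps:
f(w, Z) = 6
v = 5 (v = 5 - 1*0 = 5 + 0 = 5)
t(X, p) = 3 (t(X, p) = -3 + 6 = 3)
(53 + t(0, v))*(-4 + 3*2) = (53 + 3)*(-4 + 3*2) = 56*(-4 + 6) = 56*2 = 112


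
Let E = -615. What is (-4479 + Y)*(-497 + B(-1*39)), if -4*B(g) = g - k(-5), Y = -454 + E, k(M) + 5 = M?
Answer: 2717133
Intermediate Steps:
k(M) = -5 + M
Y = -1069 (Y = -454 - 615 = -1069)
B(g) = -5/2 - g/4 (B(g) = -(g - (-5 - 5))/4 = -(g - 1*(-10))/4 = -(g + 10)/4 = -(10 + g)/4 = -5/2 - g/4)
(-4479 + Y)*(-497 + B(-1*39)) = (-4479 - 1069)*(-497 + (-5/2 - (-1)*39/4)) = -5548*(-497 + (-5/2 - ¼*(-39))) = -5548*(-497 + (-5/2 + 39/4)) = -5548*(-497 + 29/4) = -5548*(-1959/4) = 2717133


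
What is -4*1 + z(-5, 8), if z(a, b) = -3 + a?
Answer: -12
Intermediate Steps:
-4*1 + z(-5, 8) = -4*1 + (-3 - 5) = -4 - 8 = -12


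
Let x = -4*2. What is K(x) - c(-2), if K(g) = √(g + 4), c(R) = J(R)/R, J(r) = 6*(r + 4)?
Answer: 6 + 2*I ≈ 6.0 + 2.0*I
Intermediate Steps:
J(r) = 24 + 6*r (J(r) = 6*(4 + r) = 24 + 6*r)
x = -8
c(R) = (24 + 6*R)/R
K(g) = √(4 + g)
K(x) - c(-2) = √(4 - 8) - (6 + 24/(-2)) = √(-4) - (6 + 24*(-½)) = 2*I - (6 - 12) = 2*I - 1*(-6) = 2*I + 6 = 6 + 2*I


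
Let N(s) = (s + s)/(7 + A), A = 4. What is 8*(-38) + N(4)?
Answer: -3336/11 ≈ -303.27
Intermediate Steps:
N(s) = 2*s/11 (N(s) = (s + s)/(7 + 4) = (2*s)/11 = (2*s)*(1/11) = 2*s/11)
8*(-38) + N(4) = 8*(-38) + (2/11)*4 = -304 + 8/11 = -3336/11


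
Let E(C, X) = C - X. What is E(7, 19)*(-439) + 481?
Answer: 5749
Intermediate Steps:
E(7, 19)*(-439) + 481 = (7 - 1*19)*(-439) + 481 = (7 - 19)*(-439) + 481 = -12*(-439) + 481 = 5268 + 481 = 5749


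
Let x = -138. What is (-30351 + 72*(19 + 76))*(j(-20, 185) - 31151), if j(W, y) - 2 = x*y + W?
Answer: 1333050189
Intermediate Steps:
j(W, y) = 2 + W - 138*y (j(W, y) = 2 + (-138*y + W) = 2 + (W - 138*y) = 2 + W - 138*y)
(-30351 + 72*(19 + 76))*(j(-20, 185) - 31151) = (-30351 + 72*(19 + 76))*((2 - 20 - 138*185) - 31151) = (-30351 + 72*95)*((2 - 20 - 25530) - 31151) = (-30351 + 6840)*(-25548 - 31151) = -23511*(-56699) = 1333050189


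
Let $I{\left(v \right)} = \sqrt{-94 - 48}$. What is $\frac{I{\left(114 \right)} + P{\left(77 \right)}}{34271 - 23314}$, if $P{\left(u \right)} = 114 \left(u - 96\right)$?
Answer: $- \frac{2166}{10957} + \frac{i \sqrt{142}}{10957} \approx -0.19768 + 0.0010876 i$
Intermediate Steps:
$I{\left(v \right)} = i \sqrt{142}$ ($I{\left(v \right)} = \sqrt{-142} = i \sqrt{142}$)
$P{\left(u \right)} = -10944 + 114 u$ ($P{\left(u \right)} = 114 \left(-96 + u\right) = -10944 + 114 u$)
$\frac{I{\left(114 \right)} + P{\left(77 \right)}}{34271 - 23314} = \frac{i \sqrt{142} + \left(-10944 + 114 \cdot 77\right)}{34271 - 23314} = \frac{i \sqrt{142} + \left(-10944 + 8778\right)}{10957} = \left(i \sqrt{142} - 2166\right) \frac{1}{10957} = \left(-2166 + i \sqrt{142}\right) \frac{1}{10957} = - \frac{2166}{10957} + \frac{i \sqrt{142}}{10957}$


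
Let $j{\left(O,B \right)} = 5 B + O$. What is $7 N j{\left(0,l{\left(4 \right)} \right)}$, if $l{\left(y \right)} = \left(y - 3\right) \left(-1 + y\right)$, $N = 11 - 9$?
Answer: $210$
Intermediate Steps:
$N = 2$ ($N = 11 - 9 = 2$)
$l{\left(y \right)} = \left(-1 + y\right) \left(-3 + y\right)$ ($l{\left(y \right)} = \left(-3 + y\right) \left(-1 + y\right) = \left(-1 + y\right) \left(-3 + y\right)$)
$j{\left(O,B \right)} = O + 5 B$
$7 N j{\left(0,l{\left(4 \right)} \right)} = 7 \cdot 2 \left(0 + 5 \left(3 + 4^{2} - 16\right)\right) = 14 \left(0 + 5 \left(3 + 16 - 16\right)\right) = 14 \left(0 + 5 \cdot 3\right) = 14 \left(0 + 15\right) = 14 \cdot 15 = 210$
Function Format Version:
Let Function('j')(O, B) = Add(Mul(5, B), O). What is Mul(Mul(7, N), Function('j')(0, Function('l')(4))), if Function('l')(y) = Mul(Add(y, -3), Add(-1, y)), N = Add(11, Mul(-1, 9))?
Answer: 210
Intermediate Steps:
N = 2 (N = Add(11, -9) = 2)
Function('l')(y) = Mul(Add(-1, y), Add(-3, y)) (Function('l')(y) = Mul(Add(-3, y), Add(-1, y)) = Mul(Add(-1, y), Add(-3, y)))
Function('j')(O, B) = Add(O, Mul(5, B))
Mul(Mul(7, N), Function('j')(0, Function('l')(4))) = Mul(Mul(7, 2), Add(0, Mul(5, Add(3, Pow(4, 2), Mul(-4, 4))))) = Mul(14, Add(0, Mul(5, Add(3, 16, -16)))) = Mul(14, Add(0, Mul(5, 3))) = Mul(14, Add(0, 15)) = Mul(14, 15) = 210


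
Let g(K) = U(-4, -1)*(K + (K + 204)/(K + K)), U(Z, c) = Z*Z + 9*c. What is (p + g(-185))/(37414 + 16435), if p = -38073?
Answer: -14566293/19924130 ≈ -0.73109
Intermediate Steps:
U(Z, c) = Z² + 9*c
g(K) = 7*K + 7*(204 + K)/(2*K) (g(K) = ((-4)² + 9*(-1))*(K + (K + 204)/(K + K)) = (16 - 9)*(K + (204 + K)/((2*K))) = 7*(K + (204 + K)*(1/(2*K))) = 7*(K + (204 + K)/(2*K)) = 7*K + 7*(204 + K)/(2*K))
(p + g(-185))/(37414 + 16435) = (-38073 + (7/2 + 7*(-185) + 714/(-185)))/(37414 + 16435) = (-38073 + (7/2 - 1295 + 714*(-1/185)))/53849 = (-38073 + (7/2 - 1295 - 714/185))*(1/53849) = (-38073 - 479283/370)*(1/53849) = -14566293/370*1/53849 = -14566293/19924130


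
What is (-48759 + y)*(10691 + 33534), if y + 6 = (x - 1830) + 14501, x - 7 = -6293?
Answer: -1874255500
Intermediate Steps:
x = -6286 (x = 7 - 6293 = -6286)
y = 6379 (y = -6 + ((-6286 - 1830) + 14501) = -6 + (-8116 + 14501) = -6 + 6385 = 6379)
(-48759 + y)*(10691 + 33534) = (-48759 + 6379)*(10691 + 33534) = -42380*44225 = -1874255500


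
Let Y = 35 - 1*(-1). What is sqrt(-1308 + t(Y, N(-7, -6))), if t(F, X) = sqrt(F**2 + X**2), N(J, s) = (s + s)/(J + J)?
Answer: sqrt(-64092 + 42*sqrt(1765))/7 ≈ 35.665*I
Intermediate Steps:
N(J, s) = s/J (N(J, s) = (2*s)/((2*J)) = (2*s)*(1/(2*J)) = s/J)
Y = 36 (Y = 35 + 1 = 36)
sqrt(-1308 + t(Y, N(-7, -6))) = sqrt(-1308 + sqrt(36**2 + (-6/(-7))**2)) = sqrt(-1308 + sqrt(1296 + (-6*(-1/7))**2)) = sqrt(-1308 + sqrt(1296 + (6/7)**2)) = sqrt(-1308 + sqrt(1296 + 36/49)) = sqrt(-1308 + sqrt(63540/49)) = sqrt(-1308 + 6*sqrt(1765)/7)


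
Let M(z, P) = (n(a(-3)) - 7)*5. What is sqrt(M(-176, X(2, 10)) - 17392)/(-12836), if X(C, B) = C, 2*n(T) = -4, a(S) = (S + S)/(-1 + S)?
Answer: -I*sqrt(17437)/12836 ≈ -0.010287*I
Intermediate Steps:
a(S) = 2*S/(-1 + S) (a(S) = (2*S)/(-1 + S) = 2*S/(-1 + S))
n(T) = -2 (n(T) = (1/2)*(-4) = -2)
M(z, P) = -45 (M(z, P) = (-2 - 7)*5 = -9*5 = -45)
sqrt(M(-176, X(2, 10)) - 17392)/(-12836) = sqrt(-45 - 17392)/(-12836) = sqrt(-17437)*(-1/12836) = (I*sqrt(17437))*(-1/12836) = -I*sqrt(17437)/12836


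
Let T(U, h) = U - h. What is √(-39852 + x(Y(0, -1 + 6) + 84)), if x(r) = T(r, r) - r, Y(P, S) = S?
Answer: I*√39941 ≈ 199.85*I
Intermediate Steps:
x(r) = -r (x(r) = (r - r) - r = 0 - r = -r)
√(-39852 + x(Y(0, -1 + 6) + 84)) = √(-39852 - ((-1 + 6) + 84)) = √(-39852 - (5 + 84)) = √(-39852 - 1*89) = √(-39852 - 89) = √(-39941) = I*√39941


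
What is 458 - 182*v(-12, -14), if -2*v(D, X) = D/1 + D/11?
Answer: -8066/11 ≈ -733.27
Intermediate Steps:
v(D, X) = -6*D/11 (v(D, X) = -(D/1 + D/11)/2 = -(D*1 + D*(1/11))/2 = -(D + D/11)/2 = -6*D/11)
458 - 182*v(-12, -14) = 458 - (-1092)*(-12)/11 = 458 - 182*72/11 = 458 - 13104/11 = -8066/11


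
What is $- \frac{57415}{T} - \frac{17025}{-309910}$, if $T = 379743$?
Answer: $- \frac{2265671615}{23537230626} \approx -0.096259$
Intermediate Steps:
$- \frac{57415}{T} - \frac{17025}{-309910} = - \frac{57415}{379743} - \frac{17025}{-309910} = \left(-57415\right) \frac{1}{379743} - - \frac{3405}{61982} = - \frac{57415}{379743} + \frac{3405}{61982} = - \frac{2265671615}{23537230626}$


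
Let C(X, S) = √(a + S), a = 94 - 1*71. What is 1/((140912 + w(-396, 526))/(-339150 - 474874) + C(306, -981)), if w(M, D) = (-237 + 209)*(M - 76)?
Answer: -980186649/4959594960689 - 10353673009*I*√958/9919189921378 ≈ -0.00019763 - 0.032307*I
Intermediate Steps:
a = 23 (a = 94 - 71 = 23)
w(M, D) = 2128 - 28*M (w(M, D) = -28*(-76 + M) = 2128 - 28*M)
C(X, S) = √(23 + S)
1/((140912 + w(-396, 526))/(-339150 - 474874) + C(306, -981)) = 1/((140912 + (2128 - 28*(-396)))/(-339150 - 474874) + √(23 - 981)) = 1/((140912 + (2128 + 11088))/(-814024) + √(-958)) = 1/((140912 + 13216)*(-1/814024) + I*√958) = 1/(154128*(-1/814024) + I*√958) = 1/(-19266/101753 + I*√958)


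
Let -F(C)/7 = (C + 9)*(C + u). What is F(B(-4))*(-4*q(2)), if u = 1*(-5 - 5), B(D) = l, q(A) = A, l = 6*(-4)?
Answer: 28560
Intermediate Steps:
l = -24
B(D) = -24
u = -10 (u = 1*(-10) = -10)
F(C) = -7*(-10 + C)*(9 + C) (F(C) = -7*(C + 9)*(C - 10) = -7*(9 + C)*(-10 + C) = -7*(-10 + C)*(9 + C))
F(B(-4))*(-4*q(2)) = (630 - 7*(-24)² + 7*(-24))*(-4*2) = (630 - 7*576 - 168)*(-8) = (630 - 4032 - 168)*(-8) = -3570*(-8) = 28560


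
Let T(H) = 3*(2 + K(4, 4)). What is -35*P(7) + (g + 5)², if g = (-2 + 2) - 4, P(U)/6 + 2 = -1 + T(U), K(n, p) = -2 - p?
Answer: 3151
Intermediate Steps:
T(H) = -12 (T(H) = 3*(2 + (-2 - 1*4)) = 3*(2 + (-2 - 4)) = 3*(2 - 6) = 3*(-4) = -12)
P(U) = -90 (P(U) = -12 + 6*(-1 - 12) = -12 + 6*(-13) = -12 - 78 = -90)
g = -4 (g = 0 - 4 = -4)
-35*P(7) + (g + 5)² = -35*(-90) + (-4 + 5)² = 3150 + 1² = 3150 + 1 = 3151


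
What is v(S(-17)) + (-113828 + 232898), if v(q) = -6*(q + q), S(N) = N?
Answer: 119274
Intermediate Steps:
v(q) = -12*q
v(S(-17)) + (-113828 + 232898) = -12*(-17) + (-113828 + 232898) = 204 + 119070 = 119274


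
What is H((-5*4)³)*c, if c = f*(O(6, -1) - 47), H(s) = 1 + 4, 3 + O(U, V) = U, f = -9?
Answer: 1980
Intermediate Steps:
O(U, V) = -3 + U
H(s) = 5
c = 396 (c = -9*((-3 + 6) - 47) = -9*(3 - 47) = -9*(-44) = 396)
H((-5*4)³)*c = 5*396 = 1980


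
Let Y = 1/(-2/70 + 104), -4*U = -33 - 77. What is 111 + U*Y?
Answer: 809783/7278 ≈ 111.26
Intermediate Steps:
U = 55/2 (U = -(-33 - 77)/4 = -¼*(-110) = 55/2 ≈ 27.500)
Y = 35/3639 (Y = 1/(-2*1/70 + 104) = 1/(-1/35 + 104) = 1/(3639/35) = 35/3639 ≈ 0.0096180)
111 + U*Y = 111 + (55/2)*(35/3639) = 111 + 1925/7278 = 809783/7278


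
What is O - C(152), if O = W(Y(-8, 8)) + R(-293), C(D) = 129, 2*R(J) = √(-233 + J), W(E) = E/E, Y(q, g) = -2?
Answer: -128 + I*√526/2 ≈ -128.0 + 11.467*I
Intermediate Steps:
W(E) = 1
R(J) = √(-233 + J)/2
O = 1 + I*√526/2 (O = 1 + √(-233 - 293)/2 = 1 + √(-526)/2 = 1 + (I*√526)/2 = 1 + I*√526/2 ≈ 1.0 + 11.467*I)
O - C(152) = (1 + I*√526/2) - 1*129 = (1 + I*√526/2) - 129 = -128 + I*√526/2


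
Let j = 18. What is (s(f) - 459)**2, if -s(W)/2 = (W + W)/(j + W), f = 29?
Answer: 470412721/2209 ≈ 2.1295e+5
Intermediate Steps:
s(W) = -4*W/(18 + W) (s(W) = -2*(W + W)/(18 + W) = -2*2*W/(18 + W) = -4*W/(18 + W))
(s(f) - 459)**2 = (-4*29/(18 + 29) - 459)**2 = (-4*29/47 - 459)**2 = (-4*29*1/47 - 459)**2 = (-116/47 - 459)**2 = (-21689/47)**2 = 470412721/2209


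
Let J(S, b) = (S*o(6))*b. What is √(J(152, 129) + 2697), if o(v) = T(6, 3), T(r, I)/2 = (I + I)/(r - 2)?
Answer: √61521 ≈ 248.03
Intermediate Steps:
T(r, I) = 4*I/(-2 + r) (T(r, I) = 2*((I + I)/(r - 2)) = 2*((2*I)/(-2 + r)) = 2*(2*I/(-2 + r)) = 4*I/(-2 + r))
o(v) = 3 (o(v) = 4*3/(-2 + 6) = 4*3/4 = 4*3*(¼) = 3)
J(S, b) = 3*S*b (J(S, b) = (S*3)*b = (3*S)*b = 3*S*b)
√(J(152, 129) + 2697) = √(3*152*129 + 2697) = √(58824 + 2697) = √61521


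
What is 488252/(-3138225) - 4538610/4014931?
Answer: -16203477457862/12599756837475 ≈ -1.2860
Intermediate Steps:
488252/(-3138225) - 4538610/4014931 = 488252*(-1/3138225) - 4538610*1/4014931 = -488252/3138225 - 4538610/4014931 = -16203477457862/12599756837475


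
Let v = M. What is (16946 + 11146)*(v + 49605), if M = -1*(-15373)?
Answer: 1825361976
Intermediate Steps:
M = 15373
v = 15373
(16946 + 11146)*(v + 49605) = (16946 + 11146)*(15373 + 49605) = 28092*64978 = 1825361976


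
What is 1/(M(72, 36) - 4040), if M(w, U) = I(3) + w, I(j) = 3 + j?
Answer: -1/3962 ≈ -0.00025240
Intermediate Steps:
M(w, U) = 6 + w (M(w, U) = (3 + 3) + w = 6 + w)
1/(M(72, 36) - 4040) = 1/((6 + 72) - 4040) = 1/(78 - 4040) = 1/(-3962) = -1/3962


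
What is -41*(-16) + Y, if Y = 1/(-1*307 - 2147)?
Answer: 1609823/2454 ≈ 656.00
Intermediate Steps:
Y = -1/2454 (Y = 1/(-307 - 2147) = 1/(-2454) = -1/2454 ≈ -0.00040750)
-41*(-16) + Y = -41*(-16) - 1/2454 = 656 - 1/2454 = 1609823/2454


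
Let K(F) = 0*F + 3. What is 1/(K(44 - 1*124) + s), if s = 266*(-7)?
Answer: -1/1859 ≈ -0.00053792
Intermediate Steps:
s = -1862
K(F) = 3 (K(F) = 0 + 3 = 3)
1/(K(44 - 1*124) + s) = 1/(3 - 1862) = 1/(-1859) = -1/1859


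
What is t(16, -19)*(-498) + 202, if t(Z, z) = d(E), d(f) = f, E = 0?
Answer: 202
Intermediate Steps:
t(Z, z) = 0
t(16, -19)*(-498) + 202 = 0*(-498) + 202 = 0 + 202 = 202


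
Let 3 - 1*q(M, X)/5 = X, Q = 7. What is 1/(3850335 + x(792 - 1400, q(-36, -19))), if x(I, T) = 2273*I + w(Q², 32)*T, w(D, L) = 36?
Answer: 1/2472311 ≈ 4.0448e-7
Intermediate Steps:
q(M, X) = 15 - 5*X
x(I, T) = 36*T + 2273*I (x(I, T) = 2273*I + 36*T = 36*T + 2273*I)
1/(3850335 + x(792 - 1400, q(-36, -19))) = 1/(3850335 + (36*(15 - 5*(-19)) + 2273*(792 - 1400))) = 1/(3850335 + (36*(15 + 95) + 2273*(-608))) = 1/(3850335 + (36*110 - 1381984)) = 1/(3850335 + (3960 - 1381984)) = 1/(3850335 - 1378024) = 1/2472311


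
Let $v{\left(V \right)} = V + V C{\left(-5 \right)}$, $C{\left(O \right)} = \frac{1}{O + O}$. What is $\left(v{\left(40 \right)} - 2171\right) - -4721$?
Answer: $2586$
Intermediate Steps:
$C{\left(O \right)} = \frac{1}{2 O}$
$v{\left(V \right)} = \frac{9 V}{10}$ ($v{\left(V \right)} = V + V \frac{1}{2 \left(-5\right)} = V + V \frac{1}{2} \left(- \frac{1}{5}\right) = V + V \left(- \frac{1}{10}\right) = V - \frac{V}{10} = \frac{9 V}{10}$)
$\left(v{\left(40 \right)} - 2171\right) - -4721 = \left(\frac{9}{10} \cdot 40 - 2171\right) - -4721 = \left(36 - 2171\right) + 4721 = -2135 + 4721 = 2586$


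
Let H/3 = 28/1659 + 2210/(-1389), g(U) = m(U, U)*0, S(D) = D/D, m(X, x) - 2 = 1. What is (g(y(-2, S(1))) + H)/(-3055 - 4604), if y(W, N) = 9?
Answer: 172738/280143243 ≈ 0.00061661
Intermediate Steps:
m(X, x) = 3 (m(X, x) = 2 + 1 = 3)
S(D) = 1
g(U) = 0 (g(U) = 3*0 = 0)
H = -172738/36577 (H = 3*(28/1659 + 2210/(-1389)) = 3*(28*(1/1659) + 2210*(-1/1389)) = 3*(4/237 - 2210/1389) = 3*(-172738/109731) = -172738/36577 ≈ -4.7226)
(g(y(-2, S(1))) + H)/(-3055 - 4604) = (0 - 172738/36577)/(-3055 - 4604) = -172738/36577/(-7659) = -172738/36577*(-1/7659) = 172738/280143243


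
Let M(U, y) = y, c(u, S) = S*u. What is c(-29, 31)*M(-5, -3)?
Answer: 2697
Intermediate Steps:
c(-29, 31)*M(-5, -3) = (31*(-29))*(-3) = -899*(-3) = 2697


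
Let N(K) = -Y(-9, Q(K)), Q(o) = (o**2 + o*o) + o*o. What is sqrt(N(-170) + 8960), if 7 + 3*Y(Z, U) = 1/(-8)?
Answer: sqrt(143398)/4 ≈ 94.670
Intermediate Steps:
Q(o) = 3*o**2 (Q(o) = (o**2 + o**2) + o**2 = 2*o**2 + o**2 = 3*o**2)
Y(Z, U) = -19/8 (Y(Z, U) = -7/3 + (1/3)/(-8) = -7/3 + (1/3)*(-1/8) = -7/3 - 1/24 = -19/8)
N(K) = 19/8 (N(K) = -1*(-19/8) = 19/8)
sqrt(N(-170) + 8960) = sqrt(19/8 + 8960) = sqrt(71699/8) = sqrt(143398)/4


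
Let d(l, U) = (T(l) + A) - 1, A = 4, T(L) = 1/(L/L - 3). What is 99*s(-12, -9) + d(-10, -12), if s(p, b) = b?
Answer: -1777/2 ≈ -888.50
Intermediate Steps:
T(L) = -½ (T(L) = 1/(1 - 3) = 1/(-2) = -½)
d(l, U) = 5/2 (d(l, U) = (-½ + 4) - 1 = 7/2 - 1 = 5/2)
99*s(-12, -9) + d(-10, -12) = 99*(-9) + 5/2 = -891 + 5/2 = -1777/2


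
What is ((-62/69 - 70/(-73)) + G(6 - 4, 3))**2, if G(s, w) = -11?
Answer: 3036340609/25371369 ≈ 119.68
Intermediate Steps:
((-62/69 - 70/(-73)) + G(6 - 4, 3))**2 = ((-62/69 - 70/(-73)) - 11)**2 = ((-62*1/69 - 70*(-1/73)) - 11)**2 = ((-62/69 + 70/73) - 11)**2 = (304/5037 - 11)**2 = (-55103/5037)**2 = 3036340609/25371369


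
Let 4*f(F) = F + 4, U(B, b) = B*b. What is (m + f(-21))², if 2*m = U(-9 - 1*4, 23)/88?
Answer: 1096209/30976 ≈ 35.389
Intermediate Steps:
f(F) = 1 + F/4 (f(F) = (F + 4)/4 = (4 + F)/4 = 1 + F/4)
m = -299/176 (m = (((-9 - 1*4)*23)/88)/2 = (((-9 - 4)*23)*(1/88))/2 = (-13*23*(1/88))/2 = (-299*1/88)/2 = (½)*(-299/88) = -299/176 ≈ -1.6989)
(m + f(-21))² = (-299/176 + (1 + (¼)*(-21)))² = (-299/176 + (1 - 21/4))² = (-299/176 - 17/4)² = (-1047/176)² = 1096209/30976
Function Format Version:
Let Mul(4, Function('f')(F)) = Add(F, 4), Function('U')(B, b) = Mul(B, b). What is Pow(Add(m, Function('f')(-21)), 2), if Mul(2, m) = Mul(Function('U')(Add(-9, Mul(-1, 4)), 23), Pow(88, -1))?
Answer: Rational(1096209, 30976) ≈ 35.389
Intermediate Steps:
Function('f')(F) = Add(1, Mul(Rational(1, 4), F)) (Function('f')(F) = Mul(Rational(1, 4), Add(F, 4)) = Mul(Rational(1, 4), Add(4, F)) = Add(1, Mul(Rational(1, 4), F)))
m = Rational(-299, 176) (m = Mul(Rational(1, 2), Mul(Mul(Add(-9, Mul(-1, 4)), 23), Pow(88, -1))) = Mul(Rational(1, 2), Mul(Mul(Add(-9, -4), 23), Rational(1, 88))) = Mul(Rational(1, 2), Mul(Mul(-13, 23), Rational(1, 88))) = Mul(Rational(1, 2), Mul(-299, Rational(1, 88))) = Mul(Rational(1, 2), Rational(-299, 88)) = Rational(-299, 176) ≈ -1.6989)
Pow(Add(m, Function('f')(-21)), 2) = Pow(Add(Rational(-299, 176), Add(1, Mul(Rational(1, 4), -21))), 2) = Pow(Add(Rational(-299, 176), Add(1, Rational(-21, 4))), 2) = Pow(Add(Rational(-299, 176), Rational(-17, 4)), 2) = Pow(Rational(-1047, 176), 2) = Rational(1096209, 30976)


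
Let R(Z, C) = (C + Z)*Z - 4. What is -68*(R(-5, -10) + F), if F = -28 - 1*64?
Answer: 1428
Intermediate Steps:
R(Z, C) = -4 + Z*(C + Z) (R(Z, C) = Z*(C + Z) - 4 = -4 + Z*(C + Z))
F = -92 (F = -28 - 64 = -92)
-68*(R(-5, -10) + F) = -68*((-4 + (-5)² - 10*(-5)) - 92) = -68*((-4 + 25 + 50) - 92) = -68*(71 - 92) = -68*(-21) = 1428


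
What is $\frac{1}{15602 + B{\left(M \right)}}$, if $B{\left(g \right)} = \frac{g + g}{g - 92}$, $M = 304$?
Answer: $\frac{53}{827058} \approx 6.4083 \cdot 10^{-5}$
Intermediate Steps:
$B{\left(g \right)} = \frac{2 g}{-92 + g}$
$\frac{1}{15602 + B{\left(M \right)}} = \frac{1}{15602 + 2 \cdot 304 \frac{1}{-92 + 304}} = \frac{1}{15602 + 2 \cdot 304 \cdot \frac{1}{212}} = \frac{1}{15602 + \frac{152}{53}} = \frac{1}{\frac{827058}{53}} = \frac{53}{827058}$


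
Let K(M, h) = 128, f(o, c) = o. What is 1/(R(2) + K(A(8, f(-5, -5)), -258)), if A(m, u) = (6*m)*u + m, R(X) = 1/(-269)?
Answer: 269/34431 ≈ 0.0078127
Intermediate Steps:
R(X) = -1/269
A(m, u) = m + 6*m*u (A(m, u) = 6*m*u + m = m + 6*m*u)
1/(R(2) + K(A(8, f(-5, -5)), -258)) = 1/(-1/269 + 128) = 1/(34431/269) = 269/34431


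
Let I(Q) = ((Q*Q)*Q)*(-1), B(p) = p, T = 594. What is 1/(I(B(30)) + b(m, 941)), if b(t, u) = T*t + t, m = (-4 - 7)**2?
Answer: 1/44995 ≈ 2.2225e-5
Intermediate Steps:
m = 121 (m = (-11)**2 = 121)
b(t, u) = 595*t (b(t, u) = 594*t + t = 595*t)
I(Q) = -Q**3 (I(Q) = (Q**2*Q)*(-1) = Q**3*(-1) = -Q**3)
1/(I(B(30)) + b(m, 941)) = 1/(-1*30**3 + 595*121) = 1/(-1*27000 + 71995) = 1/(-27000 + 71995) = 1/44995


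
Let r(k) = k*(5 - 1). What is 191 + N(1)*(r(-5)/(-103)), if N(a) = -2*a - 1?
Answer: 19613/103 ≈ 190.42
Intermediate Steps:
r(k) = 4*k (r(k) = k*4 = 4*k)
N(a) = -1 - 2*a
191 + N(1)*(r(-5)/(-103)) = 191 + (-1 - 2*1)*((4*(-5))/(-103)) = 191 + (-1 - 2)*(-20*(-1/103)) = 191 - 3*20/103 = 191 - 60/103 = 19613/103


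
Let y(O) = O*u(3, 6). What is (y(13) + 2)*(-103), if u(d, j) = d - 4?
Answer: 1133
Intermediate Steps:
u(d, j) = -4 + d
y(O) = -O (y(O) = O*(-4 + 3) = O*(-1) = -O)
(y(13) + 2)*(-103) = (-1*13 + 2)*(-103) = (-13 + 2)*(-103) = -11*(-103) = 1133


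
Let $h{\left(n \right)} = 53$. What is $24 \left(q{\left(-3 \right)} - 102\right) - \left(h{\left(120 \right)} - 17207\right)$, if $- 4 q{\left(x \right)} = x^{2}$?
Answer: $14652$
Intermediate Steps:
$q{\left(x \right)} = - \frac{x^{2}}{4}$
$24 \left(q{\left(-3 \right)} - 102\right) - \left(h{\left(120 \right)} - 17207\right) = 24 \left(- \frac{\left(-3\right)^{2}}{4} - 102\right) - \left(53 - 17207\right) = 24 \left(\left(- \frac{1}{4}\right) 9 - 102\right) - \left(53 - 17207\right) = 24 \left(- \frac{9}{4} - 102\right) - -17154 = 24 \left(- \frac{417}{4}\right) + 17154 = -2502 + 17154 = 14652$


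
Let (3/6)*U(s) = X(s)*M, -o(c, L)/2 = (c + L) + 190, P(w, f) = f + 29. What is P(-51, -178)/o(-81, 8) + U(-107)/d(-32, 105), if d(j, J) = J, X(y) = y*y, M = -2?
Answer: -3566873/8190 ≈ -435.52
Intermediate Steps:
X(y) = y²
P(w, f) = 29 + f
o(c, L) = -380 - 2*L - 2*c (o(c, L) = -2*((c + L) + 190) = -2*((L + c) + 190) = -2*(190 + L + c) = -380 - 2*L - 2*c)
U(s) = -4*s² (U(s) = 2*(s²*(-2)) = 2*(-2*s²) = -4*s²)
P(-51, -178)/o(-81, 8) + U(-107)/d(-32, 105) = (29 - 178)/(-380 - 2*8 - 2*(-81)) - 4*(-107)²/105 = -149/(-380 - 16 + 162) - 4*11449*(1/105) = -149/(-234) - 45796*1/105 = -149*(-1/234) - 45796/105 = 149/234 - 45796/105 = -3566873/8190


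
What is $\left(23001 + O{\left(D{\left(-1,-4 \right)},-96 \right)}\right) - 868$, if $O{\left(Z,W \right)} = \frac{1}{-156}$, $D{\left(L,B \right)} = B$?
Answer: $\frac{3452747}{156} \approx 22133.0$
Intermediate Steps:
$O{\left(Z,W \right)} = - \frac{1}{156}$
$\left(23001 + O{\left(D{\left(-1,-4 \right)},-96 \right)}\right) - 868 = \left(23001 - \frac{1}{156}\right) - 868 = \frac{3588155}{156} - 868 = \frac{3452747}{156}$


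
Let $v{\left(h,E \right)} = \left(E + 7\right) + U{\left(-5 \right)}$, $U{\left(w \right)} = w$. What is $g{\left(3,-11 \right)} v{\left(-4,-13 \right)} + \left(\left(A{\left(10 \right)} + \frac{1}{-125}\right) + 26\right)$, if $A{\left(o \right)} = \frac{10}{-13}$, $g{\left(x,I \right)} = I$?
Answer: $\frac{237612}{1625} \approx 146.22$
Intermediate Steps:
$A{\left(o \right)} = - \frac{10}{13}$ ($A{\left(o \right)} = 10 \left(- \frac{1}{13}\right) = - \frac{10}{13}$)
$v{\left(h,E \right)} = 2 + E$ ($v{\left(h,E \right)} = \left(E + 7\right) - 5 = \left(7 + E\right) - 5 = 2 + E$)
$g{\left(3,-11 \right)} v{\left(-4,-13 \right)} + \left(\left(A{\left(10 \right)} + \frac{1}{-125}\right) + 26\right) = - 11 \left(2 - 13\right) + \left(\left(- \frac{10}{13} + \frac{1}{-125}\right) + 26\right) = \left(-11\right) \left(-11\right) + \left(\left(- \frac{10}{13} - \frac{1}{125}\right) + 26\right) = 121 + \left(- \frac{1263}{1625} + 26\right) = 121 + \frac{40987}{1625} = \frac{237612}{1625}$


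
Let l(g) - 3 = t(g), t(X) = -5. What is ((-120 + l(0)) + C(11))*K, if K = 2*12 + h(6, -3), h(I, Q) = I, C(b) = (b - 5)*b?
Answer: -1680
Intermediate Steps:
C(b) = b*(-5 + b) (C(b) = (-5 + b)*b = b*(-5 + b))
l(g) = -2 (l(g) = 3 - 5 = -2)
K = 30 (K = 2*12 + 6 = 24 + 6 = 30)
((-120 + l(0)) + C(11))*K = ((-120 - 2) + 11*(-5 + 11))*30 = (-122 + 11*6)*30 = (-122 + 66)*30 = -56*30 = -1680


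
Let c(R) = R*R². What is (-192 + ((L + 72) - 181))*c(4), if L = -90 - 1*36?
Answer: -27328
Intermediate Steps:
L = -126 (L = -90 - 36 = -126)
c(R) = R³
(-192 + ((L + 72) - 181))*c(4) = (-192 + ((-126 + 72) - 181))*4³ = (-192 + (-54 - 181))*64 = (-192 - 235)*64 = -427*64 = -27328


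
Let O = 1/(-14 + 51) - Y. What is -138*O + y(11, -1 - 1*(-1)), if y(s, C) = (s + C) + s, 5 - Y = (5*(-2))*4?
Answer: 230446/37 ≈ 6228.3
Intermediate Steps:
Y = 45 (Y = 5 - 5*(-2)*4 = 5 - (-10)*4 = 5 - 1*(-40) = 5 + 40 = 45)
y(s, C) = C + 2*s (y(s, C) = (C + s) + s = C + 2*s)
O = -1664/37 (O = 1/(-14 + 51) - 1*45 = 1/37 - 45 = -1664/37 ≈ -44.973)
-138*O + y(11, -1 - 1*(-1)) = -138*(-1664/37) + ((-1 - 1*(-1)) + 2*11) = 229632/37 + ((-1 + 1) + 22) = 229632/37 + (0 + 22) = 229632/37 + 22 = 230446/37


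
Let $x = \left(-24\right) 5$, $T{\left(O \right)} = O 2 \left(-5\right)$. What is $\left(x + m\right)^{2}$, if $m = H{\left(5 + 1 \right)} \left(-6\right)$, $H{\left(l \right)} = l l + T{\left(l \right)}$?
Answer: $576$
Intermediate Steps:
$T{\left(O \right)} = - 10 O$ ($T{\left(O \right)} = 2 O \left(-5\right) = - 10 O$)
$H{\left(l \right)} = l^{2} - 10 l$ ($H{\left(l \right)} = l l - 10 l = l^{2} - 10 l$)
$x = -120$
$m = 144$ ($m = \left(5 + 1\right) \left(-10 + \left(5 + 1\right)\right) \left(-6\right) = 6 \left(-10 + 6\right) \left(-6\right) = 6 \left(-4\right) \left(-6\right) = \left(-24\right) \left(-6\right) = 144$)
$\left(x + m\right)^{2} = \left(-120 + 144\right)^{2} = 24^{2} = 576$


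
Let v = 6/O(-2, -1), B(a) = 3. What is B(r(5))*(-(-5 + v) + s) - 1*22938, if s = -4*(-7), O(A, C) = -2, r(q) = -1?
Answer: -22830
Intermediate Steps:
s = 28
v = -3 (v = 6/(-2) = 6*(-½) = -3)
B(r(5))*(-(-5 + v) + s) - 1*22938 = 3*(-(-5 - 3) + 28) - 1*22938 = 3*(-1*(-8) + 28) - 22938 = 3*(8 + 28) - 22938 = 3*36 - 22938 = 108 - 22938 = -22830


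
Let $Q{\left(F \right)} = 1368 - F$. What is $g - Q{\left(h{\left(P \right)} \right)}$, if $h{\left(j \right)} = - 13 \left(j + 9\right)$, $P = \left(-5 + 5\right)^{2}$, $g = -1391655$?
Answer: $-1393140$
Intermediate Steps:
$P = 0$ ($P = 0^{2} = 0$)
$h{\left(j \right)} = -117 - 13 j$ ($h{\left(j \right)} = - 13 \left(9 + j\right) = -117 - 13 j$)
$g - Q{\left(h{\left(P \right)} \right)} = -1391655 - \left(1368 - \left(-117 - 0\right)\right) = -1391655 - \left(1368 - \left(-117 + 0\right)\right) = -1391655 - \left(1368 - -117\right) = -1391655 - \left(1368 + 117\right) = -1391655 - 1485 = -1393140$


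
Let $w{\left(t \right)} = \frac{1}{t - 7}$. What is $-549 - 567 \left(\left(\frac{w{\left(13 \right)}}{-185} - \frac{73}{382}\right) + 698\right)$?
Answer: $- \frac{13999943808}{35335} \approx -3.9621 \cdot 10^{5}$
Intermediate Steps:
$w{\left(t \right)} = \frac{1}{-7 + t}$
$-549 - 567 \left(\left(\frac{w{\left(13 \right)}}{-185} - \frac{73}{382}\right) + 698\right) = -549 - 567 \left(\left(\frac{1}{\left(-7 + 13\right) \left(-185\right)} - \frac{73}{382}\right) + 698\right) = -549 - 567 \left(\left(\frac{1}{6} \left(- \frac{1}{185}\right) - \frac{73}{382}\right) + 698\right) = -549 - 567 \left(\left(- \frac{1}{1110} - \frac{73}{382}\right) + 698\right) = -549 - 567 \left(- \frac{20353}{106005} + 698\right) = -549 - \frac{13980544893}{35335} = - \frac{13999943808}{35335}$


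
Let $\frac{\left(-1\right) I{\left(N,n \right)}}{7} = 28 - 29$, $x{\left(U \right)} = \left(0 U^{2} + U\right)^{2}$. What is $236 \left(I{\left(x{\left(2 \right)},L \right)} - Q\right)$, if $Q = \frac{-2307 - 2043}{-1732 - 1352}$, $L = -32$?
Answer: $\frac{339014}{257} \approx 1319.1$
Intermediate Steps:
$x{\left(U \right)} = U^{2}$ ($x{\left(U \right)} = \left(0 + U\right)^{2} = U^{2}$)
$I{\left(N,n \right)} = 7$ ($I{\left(N,n \right)} = - 7 \left(28 - 29\right) = \left(-7\right) \left(-1\right) = 7$)
$Q = \frac{725}{514}$ ($Q = - \frac{4350}{-3084} = \left(-4350\right) \left(- \frac{1}{3084}\right) = \frac{725}{514} \approx 1.4105$)
$236 \left(I{\left(x{\left(2 \right)},L \right)} - Q\right) = 236 \left(7 - \frac{725}{514}\right) = 236 \cdot \frac{2873}{514} = \frac{339014}{257}$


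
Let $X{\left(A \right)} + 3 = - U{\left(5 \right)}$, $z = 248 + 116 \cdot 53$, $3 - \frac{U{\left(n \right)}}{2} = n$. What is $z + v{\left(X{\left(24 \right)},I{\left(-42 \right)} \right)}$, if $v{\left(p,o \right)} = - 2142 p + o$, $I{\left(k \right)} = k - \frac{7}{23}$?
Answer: $\frac{96869}{23} \approx 4211.7$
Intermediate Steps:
$U{\left(n \right)} = 6 - 2 n$
$z = 6396$ ($z = 248 + 6148 = 6396$)
$I{\left(k \right)} = - \frac{7}{23} + k$ ($I{\left(k \right)} = k - \frac{7}{23} = - \frac{7}{23} + k$)
$X{\left(A \right)} = 1$ ($X{\left(A \right)} = -3 - \left(6 - 10\right) = -3 - -4 = -3 + 4 = 1$)
$v{\left(p,o \right)} = o - 2142 p$
$z + v{\left(X{\left(24 \right)},I{\left(-42 \right)} \right)} = 6396 - \frac{50239}{23} = \frac{96869}{23}$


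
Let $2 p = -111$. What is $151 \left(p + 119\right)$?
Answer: $\frac{19177}{2} \approx 9588.5$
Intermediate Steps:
$p = - \frac{111}{2}$ ($p = \frac{1}{2} \left(-111\right) = - \frac{111}{2} \approx -55.5$)
$151 \left(p + 119\right) = 151 \left(- \frac{111}{2} + 119\right) = 151 \cdot \frac{127}{2} = \frac{19177}{2}$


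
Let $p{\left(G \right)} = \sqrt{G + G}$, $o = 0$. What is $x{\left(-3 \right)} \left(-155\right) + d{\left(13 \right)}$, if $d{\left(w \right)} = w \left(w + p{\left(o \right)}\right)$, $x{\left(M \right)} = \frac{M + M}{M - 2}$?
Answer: $-17$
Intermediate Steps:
$x{\left(M \right)} = \frac{2 M}{-2 + M}$
$p{\left(G \right)} = \sqrt{2} \sqrt{G}$ ($p{\left(G \right)} = \sqrt{2 G} = \sqrt{2} \sqrt{G}$)
$d{\left(w \right)} = w^{2}$ ($d{\left(w \right)} = w \left(w + \sqrt{2} \sqrt{0}\right) = w \left(w + \sqrt{2} \cdot 0\right) = w \left(w + 0\right) = w w = w^{2}$)
$x{\left(-3 \right)} \left(-155\right) + d{\left(13 \right)} = 2 \left(-3\right) \frac{1}{-2 - 3} \left(-155\right) + 13^{2} = 2 \left(-3\right) \frac{1}{-5} \left(-155\right) + 169 = 2 \left(-3\right) \left(- \frac{1}{5}\right) \left(-155\right) + 169 = \frac{6}{5} \left(-155\right) + 169 = -186 + 169 = -17$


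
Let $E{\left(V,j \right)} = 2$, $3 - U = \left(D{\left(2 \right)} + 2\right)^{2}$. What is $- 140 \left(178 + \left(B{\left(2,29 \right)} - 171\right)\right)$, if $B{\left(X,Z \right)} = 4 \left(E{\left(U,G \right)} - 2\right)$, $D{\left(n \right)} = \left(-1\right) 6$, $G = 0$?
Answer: $-980$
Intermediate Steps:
$D{\left(n \right)} = -6$
$U = -13$ ($U = 3 - \left(-6 + 2\right)^{2} = 3 - \left(-4\right)^{2} = 3 - 16 = -13$)
$B{\left(X,Z \right)} = 0$ ($B{\left(X,Z \right)} = 4 \left(2 - 2\right) = 4 \cdot 0 = 0$)
$- 140 \left(178 + \left(B{\left(2,29 \right)} - 171\right)\right) = - 140 \left(178 + \left(0 - 171\right)\right) = - 140 \left(178 - 171\right) = \left(-140\right) 7 = -980$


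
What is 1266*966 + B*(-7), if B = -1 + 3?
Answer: 1222942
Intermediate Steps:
B = 2
1266*966 + B*(-7) = 1266*966 + 2*(-7) = 1222956 - 14 = 1222942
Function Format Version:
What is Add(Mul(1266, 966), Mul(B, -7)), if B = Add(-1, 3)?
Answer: 1222942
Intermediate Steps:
B = 2
Add(Mul(1266, 966), Mul(B, -7)) = Add(Mul(1266, 966), Mul(2, -7)) = Add(1222956, -14) = 1222942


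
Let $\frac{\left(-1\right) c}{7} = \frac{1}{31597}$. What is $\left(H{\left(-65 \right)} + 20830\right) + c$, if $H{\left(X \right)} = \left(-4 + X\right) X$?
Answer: $\frac{799878048}{31597} \approx 25315.0$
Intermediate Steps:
$c = - \frac{7}{31597} \approx -0.00022154$
$H{\left(X \right)} = X \left(-4 + X\right)$
$\left(H{\left(-65 \right)} + 20830\right) + c = \left(- 65 \left(-4 - 65\right) + 20830\right) - \frac{7}{31597} = \left(\left(-65\right) \left(-69\right) + 20830\right) - \frac{7}{31597} = \left(4485 + 20830\right) - \frac{7}{31597} = 25315 - \frac{7}{31597} = \frac{799878048}{31597}$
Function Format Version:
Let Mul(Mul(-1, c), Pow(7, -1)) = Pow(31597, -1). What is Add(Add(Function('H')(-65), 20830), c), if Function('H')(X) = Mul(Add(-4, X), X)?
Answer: Rational(799878048, 31597) ≈ 25315.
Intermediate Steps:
c = Rational(-7, 31597) (c = Mul(-7, Pow(31597, -1)) = Mul(-7, Rational(1, 31597)) = Rational(-7, 31597) ≈ -0.00022154)
Function('H')(X) = Mul(X, Add(-4, X))
Add(Add(Function('H')(-65), 20830), c) = Add(Add(Mul(-65, Add(-4, -65)), 20830), Rational(-7, 31597)) = Add(Add(Mul(-65, -69), 20830), Rational(-7, 31597)) = Add(Add(4485, 20830), Rational(-7, 31597)) = Add(25315, Rational(-7, 31597)) = Rational(799878048, 31597)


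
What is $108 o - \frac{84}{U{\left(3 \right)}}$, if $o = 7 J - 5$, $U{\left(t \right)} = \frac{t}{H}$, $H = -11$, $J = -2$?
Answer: $-1744$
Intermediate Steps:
$U{\left(t \right)} = - \frac{t}{11}$ ($U{\left(t \right)} = \frac{t}{-11} = t \left(- \frac{1}{11}\right) = - \frac{t}{11}$)
$o = -19$ ($o = 7 \left(-2\right) - 5 = -14 - 5 = -19$)
$108 o - \frac{84}{U{\left(3 \right)}} = 108 \left(-19\right) - \frac{84}{\left(- \frac{1}{11}\right) 3} = -2052 - \frac{84}{- \frac{3}{11}} = -2052 - -308 = -2052 + 308 = -1744$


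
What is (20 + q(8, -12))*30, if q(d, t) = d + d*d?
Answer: 2760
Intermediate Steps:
q(d, t) = d + d²
(20 + q(8, -12))*30 = (20 + 8*(1 + 8))*30 = (20 + 8*9)*30 = (20 + 72)*30 = 92*30 = 2760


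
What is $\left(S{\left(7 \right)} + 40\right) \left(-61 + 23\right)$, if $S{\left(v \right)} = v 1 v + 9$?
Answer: $-3724$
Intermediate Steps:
$S{\left(v \right)} = 9 + v^{2}$ ($S{\left(v \right)} = v v + 9 = v^{2} + 9 = 9 + v^{2}$)
$\left(S{\left(7 \right)} + 40\right) \left(-61 + 23\right) = \left(\left(9 + 7^{2}\right) + 40\right) \left(-61 + 23\right) = \left(\left(9 + 49\right) + 40\right) \left(-38\right) = \left(58 + 40\right) \left(-38\right) = 98 \left(-38\right) = -3724$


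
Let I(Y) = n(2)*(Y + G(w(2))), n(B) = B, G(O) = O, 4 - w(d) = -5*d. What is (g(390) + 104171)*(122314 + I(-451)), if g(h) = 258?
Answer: 12681857760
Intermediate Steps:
w(d) = 4 + 5*d (w(d) = 4 - (-5)*d = 4 + 5*d)
I(Y) = 28 + 2*Y (I(Y) = 2*(Y + (4 + 5*2)) = 2*(Y + (4 + 10)) = 2*(Y + 14) = 2*(14 + Y) = 28 + 2*Y)
(g(390) + 104171)*(122314 + I(-451)) = (258 + 104171)*(122314 + (28 + 2*(-451))) = 104429*(122314 + (28 - 902)) = 104429*(122314 - 874) = 104429*121440 = 12681857760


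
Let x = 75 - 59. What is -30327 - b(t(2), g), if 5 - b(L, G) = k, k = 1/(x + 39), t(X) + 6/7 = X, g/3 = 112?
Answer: -1668259/55 ≈ -30332.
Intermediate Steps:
g = 336 (g = 3*112 = 336)
t(X) = -6/7 + X
x = 16
k = 1/55 (k = 1/(16 + 39) = 1/55 ≈ 0.018182)
b(L, G) = 274/55 (b(L, G) = 5 - 1*1/55 = 5 - 1/55 = 274/55)
-30327 - b(t(2), g) = -30327 - 1*274/55 = -30327 - 274/55 = -1668259/55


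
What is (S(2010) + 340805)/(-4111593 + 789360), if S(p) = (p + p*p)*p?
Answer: -8124981905/3322233 ≈ -2445.6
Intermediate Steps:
S(p) = p*(p + p²) (S(p) = (p + p²)*p = p*(p + p²))
(S(2010) + 340805)/(-4111593 + 789360) = (2010²*(1 + 2010) + 340805)/(-4111593 + 789360) = (4040100*2011 + 340805)/(-3322233) = (8124641100 + 340805)*(-1/3322233) = 8124981905*(-1/3322233) = -8124981905/3322233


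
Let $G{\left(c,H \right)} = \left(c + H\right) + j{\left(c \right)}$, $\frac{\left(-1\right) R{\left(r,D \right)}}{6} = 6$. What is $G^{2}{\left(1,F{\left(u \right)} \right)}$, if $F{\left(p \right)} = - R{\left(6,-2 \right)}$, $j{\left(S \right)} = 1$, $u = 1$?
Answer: $1444$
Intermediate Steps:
$R{\left(r,D \right)} = -36$ ($R{\left(r,D \right)} = \left(-6\right) 6 = -36$)
$F{\left(p \right)} = 36$ ($F{\left(p \right)} = \left(-1\right) \left(-36\right) = 36$)
$G{\left(c,H \right)} = 1 + H + c$ ($G{\left(c,H \right)} = \left(c + H\right) + 1 = \left(H + c\right) + 1 = 1 + H + c$)
$G^{2}{\left(1,F{\left(u \right)} \right)} = \left(1 + 36 + 1\right)^{2} = 38^{2} = 1444$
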